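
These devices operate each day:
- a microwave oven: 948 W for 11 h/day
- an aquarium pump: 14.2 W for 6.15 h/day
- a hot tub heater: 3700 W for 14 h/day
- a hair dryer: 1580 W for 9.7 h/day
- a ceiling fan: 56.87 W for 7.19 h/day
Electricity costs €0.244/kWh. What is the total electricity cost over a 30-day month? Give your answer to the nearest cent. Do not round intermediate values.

€571.33

microwave oven: 948 W × 11 h × 30 d = 312,840 Wh = 312.8 kWh
aquarium pump: 14.2 W × 6.15 h × 30 d = 2,620 Wh = 2.62 kWh
hot tub heater: 3700 W × 14 h × 30 d = 1,554,000 Wh = 1,554 kWh
hair dryer: 1580 W × 9.7 h × 30 d = 459,780 Wh = 459.8 kWh
ceiling fan: 56.87 W × 7.19 h × 30 d = 12,267 Wh = 12.27 kWh
Total energy = 312.8 + 2.62 + 1,554 + 459.8 + 12.27 = 2,342 kWh
Cost = 2,342 kWh × €0.244 = €571.33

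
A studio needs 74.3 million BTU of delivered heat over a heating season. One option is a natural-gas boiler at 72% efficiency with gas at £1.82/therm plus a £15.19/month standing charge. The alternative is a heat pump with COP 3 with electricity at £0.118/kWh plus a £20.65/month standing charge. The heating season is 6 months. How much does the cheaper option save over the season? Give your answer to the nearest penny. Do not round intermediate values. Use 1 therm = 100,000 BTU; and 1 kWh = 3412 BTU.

£988.85

Heat load = 74.3 × 10⁶ BTU = 74,300,000 BTU
Gas: input = 74,300,000 / 0.72 = 103,194,444 BTU = 1,032 therm → 1,032 × £1.82 = £1,878.14; + 6 × £15.19 standing = £1,969.28
Heat pump: 74,300,000 BTU / 3412 = 21,780 kWh heat; / 3 = 7,259 kWh in → × £0.118 = £856.53; + 6 × £20.65 standing = £980.43
Difference = |£1,969.28 − £980.43| = £988.85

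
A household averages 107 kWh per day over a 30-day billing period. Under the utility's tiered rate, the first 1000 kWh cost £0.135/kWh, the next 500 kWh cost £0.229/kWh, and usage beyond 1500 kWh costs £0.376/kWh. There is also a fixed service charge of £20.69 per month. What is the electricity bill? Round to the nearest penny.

Usage = 107 kWh/day × 30 days = 3210 kWh
First 1000 kWh × £0.135 = £135.00
Next 500 kWh × £0.229 = £114.50
Remaining 1710 kWh × £0.376 = £642.96
Energy charge = £892.46; + service £20.69 = £913.15

£913.15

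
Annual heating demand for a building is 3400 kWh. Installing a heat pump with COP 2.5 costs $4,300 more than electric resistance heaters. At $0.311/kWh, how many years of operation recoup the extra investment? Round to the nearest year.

Resistance: 3400 kWh × $0.311 = $1,057.40/yr
Heat pump: 3400 / 2.5 = 1360 kWh in → × $0.311 = $422.96/yr
Annual savings = $634.44
Payback = $4,300 / $634.44 = 6.78 years

7 years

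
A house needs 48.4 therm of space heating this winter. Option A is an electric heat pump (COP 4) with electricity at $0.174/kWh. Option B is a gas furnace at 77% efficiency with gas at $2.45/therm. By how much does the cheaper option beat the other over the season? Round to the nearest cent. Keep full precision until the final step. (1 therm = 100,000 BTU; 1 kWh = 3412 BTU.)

$92.29

Heat load = 48.4 therm × 100,000 = 4,840,000 BTU
Gas: input = 4,840,000 / 0.77 = 6,285,714 BTU = 62.86 therm → 62.86 × $2.45 = $154.00
Heat pump: 4,840,000 BTU / 3412 = 1,419 kWh heat; / 4 = 354.6 kWh in → × $0.174 = $61.71
Difference = |$154.00 − $61.71| = $92.29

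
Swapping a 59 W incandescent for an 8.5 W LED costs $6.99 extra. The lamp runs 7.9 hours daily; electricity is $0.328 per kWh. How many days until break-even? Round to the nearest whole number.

53 days

Power saved = 59 − 8.5 = 50.5 W
Daily energy saved = 50.5 W × 7.9 h = 399 Wh = 0.39895 kWh
Daily savings = 0.39895 × $0.328 = $0.1309
Payback = $6.99 / $0.1309 per day = 53.42 days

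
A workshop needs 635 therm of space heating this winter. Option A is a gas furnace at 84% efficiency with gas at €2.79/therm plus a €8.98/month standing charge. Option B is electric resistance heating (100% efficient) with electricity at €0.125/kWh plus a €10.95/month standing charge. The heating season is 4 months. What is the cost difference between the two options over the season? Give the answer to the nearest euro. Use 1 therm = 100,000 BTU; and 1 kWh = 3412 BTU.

€225

Heat load = 635 therm × 100,000 = 63,500,000 BTU
Gas: input = 63,500,000 / 0.84 = 75,595,238 BTU = 756 therm → 756 × €2.79 = €2,109.11; + 4 × €8.98 standing = €2,145.03
Electric: 63,500,000 BTU / 3412 = 18,610 kWh → × €0.125 = €2,326.35; + 4 × €10.95 standing = €2,370.15
Difference = |€2,145.03 − €2,370.15| = €225.12 ≈ €225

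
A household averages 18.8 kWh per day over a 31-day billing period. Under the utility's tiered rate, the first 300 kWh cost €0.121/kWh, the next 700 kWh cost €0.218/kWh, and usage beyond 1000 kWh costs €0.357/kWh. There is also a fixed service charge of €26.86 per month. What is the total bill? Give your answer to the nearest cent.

Usage = 18.8 kWh/day × 31 days = 582.8 kWh
First 300 kWh × €0.121 = €36.30
Next 282.8 kWh × €0.218 = €61.65
Remaining tier: 0 kWh (not reached)
Energy charge = €97.95; + service €26.86 = €124.81

€124.81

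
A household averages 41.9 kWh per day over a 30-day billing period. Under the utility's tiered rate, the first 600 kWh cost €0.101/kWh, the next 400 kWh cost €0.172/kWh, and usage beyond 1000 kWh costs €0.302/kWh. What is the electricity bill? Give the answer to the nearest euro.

Usage = 41.9 kWh/day × 30 days = 1257 kWh
First 600 kWh × €0.101 = €60.60
Next 400 kWh × €0.172 = €68.80
Remaining 257 kWh × €0.302 = €77.61
Total = €207.01 ≈ €207

€207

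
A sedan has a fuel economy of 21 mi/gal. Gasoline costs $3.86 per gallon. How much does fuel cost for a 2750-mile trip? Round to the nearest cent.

Fuel = 2750 mi / 21 mpg = 131 gal
Cost = 131 gal × $3.86/gal = $505.48

$505.48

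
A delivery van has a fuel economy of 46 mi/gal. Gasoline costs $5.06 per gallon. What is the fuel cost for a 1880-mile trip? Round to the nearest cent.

Fuel = 1880 mi / 46 mpg = 40.87 gal
Cost = 40.87 gal × $5.06/gal = $206.80

$206.80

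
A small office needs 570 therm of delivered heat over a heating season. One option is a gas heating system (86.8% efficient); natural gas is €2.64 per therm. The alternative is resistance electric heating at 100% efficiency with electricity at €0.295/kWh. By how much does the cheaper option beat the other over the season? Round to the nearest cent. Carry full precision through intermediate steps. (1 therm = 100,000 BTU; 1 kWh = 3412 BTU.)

Heat load = 570 therm × 100,000 = 57,000,000 BTU
Gas: input = 57,000,000 / 0.868 = 65,668,203 BTU = 656.7 therm → 656.7 × €2.64 = €1,733.64
Electric: 57,000,000 BTU / 3412 = 16,710 kWh → × €0.295 = €4,928.19
Difference = |€1,733.64 − €4,928.19| = €3,194.55

€3194.55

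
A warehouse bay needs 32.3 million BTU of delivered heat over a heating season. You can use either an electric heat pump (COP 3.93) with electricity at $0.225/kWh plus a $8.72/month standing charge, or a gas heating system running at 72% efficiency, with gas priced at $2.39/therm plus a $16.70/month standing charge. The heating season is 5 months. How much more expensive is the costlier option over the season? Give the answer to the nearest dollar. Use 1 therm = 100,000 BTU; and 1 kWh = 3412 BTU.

$570

Heat load = 32.3 × 10⁶ BTU = 32,300,000 BTU
Gas: input = 32,300,000 / 0.72 = 44,861,111 BTU = 448.6 therm → 448.6 × $2.39 = $1,072.18; + 5 × $16.70 standing = $1,155.68
Heat pump: 32,300,000 BTU / 3412 = 9,467 kWh heat; / 3.93 = 2,409 kWh in → × $0.225 = $541.98; + 5 × $8.72 standing = $585.58
Difference = |$1,155.68 − $585.58| = $570.10 ≈ $570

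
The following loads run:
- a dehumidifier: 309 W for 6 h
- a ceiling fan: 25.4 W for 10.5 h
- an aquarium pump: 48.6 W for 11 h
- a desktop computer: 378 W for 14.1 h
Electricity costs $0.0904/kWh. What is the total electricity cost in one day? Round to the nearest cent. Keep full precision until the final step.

$0.72

dehumidifier: 309 W × 6 h = 1,854 Wh = 1.854 kWh
ceiling fan: 25.4 W × 10.5 h = 267 Wh = 0.2667 kWh
aquarium pump: 48.6 W × 11 h = 535 Wh = 0.5346 kWh
desktop computer: 378 W × 14.1 h = 5,330 Wh = 5.33 kWh
Total energy = 1.854 + 0.2667 + 0.5346 + 5.33 = 7.985 kWh
Cost = 7.985 kWh × $0.0904 = $0.72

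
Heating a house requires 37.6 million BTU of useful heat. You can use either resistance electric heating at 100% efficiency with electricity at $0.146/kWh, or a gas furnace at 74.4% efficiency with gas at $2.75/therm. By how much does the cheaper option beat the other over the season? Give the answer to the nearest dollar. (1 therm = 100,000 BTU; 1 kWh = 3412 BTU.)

$219

Heat load = 37.6 × 10⁶ BTU = 37,600,000 BTU
Gas: input = 37,600,000 / 0.744 = 50,537,634 BTU = 505.4 therm → 505.4 × $2.75 = $1,389.78
Electric: 37,600,000 BTU / 3412 = 11,020 kWh → × $0.146 = $1,608.91
Difference = |$1,389.78 − $1,608.91| = $219.12 ≈ $219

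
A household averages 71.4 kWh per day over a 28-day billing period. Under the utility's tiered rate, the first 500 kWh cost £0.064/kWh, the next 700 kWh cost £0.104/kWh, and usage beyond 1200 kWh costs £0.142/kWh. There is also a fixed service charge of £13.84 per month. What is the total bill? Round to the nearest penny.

£232.13

Usage = 71.4 kWh/day × 28 days = 1999.2 kWh
First 500 kWh × £0.064 = £32.00
Next 700 kWh × £0.104 = £72.80
Remaining 799.2 kWh × £0.142 = £113.49
Energy charge = £218.29; + service £13.84 = £232.13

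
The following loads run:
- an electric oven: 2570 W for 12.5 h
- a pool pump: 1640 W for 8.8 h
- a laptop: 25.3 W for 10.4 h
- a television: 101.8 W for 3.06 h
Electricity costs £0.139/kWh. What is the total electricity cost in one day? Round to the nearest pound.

£7

electric oven: 2570 W × 12.5 h = 32,125 Wh = 32.12 kWh
pool pump: 1640 W × 8.8 h = 14,432 Wh = 14.43 kWh
laptop: 25.3 W × 10.4 h = 263 Wh = 0.2631 kWh
television: 101.8 W × 3.06 h = 312 Wh = 0.3115 kWh
Total energy = 32.12 + 14.43 + 0.2631 + 0.3115 = 47.13 kWh
Cost = 47.13 kWh × £0.139 = £6.55 ≈ £7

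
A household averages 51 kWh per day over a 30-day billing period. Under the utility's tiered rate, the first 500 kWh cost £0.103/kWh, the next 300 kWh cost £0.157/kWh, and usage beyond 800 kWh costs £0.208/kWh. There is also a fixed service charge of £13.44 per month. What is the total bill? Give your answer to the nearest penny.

Usage = 51 kWh/day × 30 days = 1530 kWh
First 500 kWh × £0.103 = £51.50
Next 300 kWh × £0.157 = £47.10
Remaining 730 kWh × £0.208 = £151.84
Energy charge = £250.44; + service £13.44 = £263.88

£263.88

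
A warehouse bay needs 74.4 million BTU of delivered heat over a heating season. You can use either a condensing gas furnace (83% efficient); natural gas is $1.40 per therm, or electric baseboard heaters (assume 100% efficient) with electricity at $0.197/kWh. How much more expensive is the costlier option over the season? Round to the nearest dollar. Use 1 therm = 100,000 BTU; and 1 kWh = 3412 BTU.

Heat load = 74.4 × 10⁶ BTU = 74,400,000 BTU
Gas: input = 74,400,000 / 0.83 = 89,638,554 BTU = 896.4 therm → 896.4 × $1.40 = $1,254.94
Electric: 74,400,000 BTU / 3412 = 21,810 kWh → × $0.197 = $4,295.66
Difference = |$1,254.94 − $4,295.66| = $3,040.72 ≈ $3041

$3041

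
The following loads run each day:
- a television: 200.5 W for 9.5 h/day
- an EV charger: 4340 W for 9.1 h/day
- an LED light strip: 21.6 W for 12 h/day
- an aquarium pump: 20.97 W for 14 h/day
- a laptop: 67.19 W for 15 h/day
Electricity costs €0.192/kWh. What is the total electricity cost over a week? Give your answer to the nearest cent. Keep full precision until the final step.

€57.74

television: 200.5 W × 9.5 h × 7 d = 13,333 Wh = 13.33 kWh
EV charger: 4340 W × 9.1 h × 7 d = 276,458 Wh = 276.5 kWh
LED light strip: 21.6 W × 12 h × 7 d = 1,814 Wh = 1.814 kWh
aquarium pump: 20.97 W × 14 h × 7 d = 2,055 Wh = 2.055 kWh
laptop: 67.19 W × 15 h × 7 d = 7,055 Wh = 7.055 kWh
Total energy = 13.33 + 276.5 + 1.814 + 2.055 + 7.055 = 300.7 kWh
Cost = 300.7 kWh × €0.192 = €57.74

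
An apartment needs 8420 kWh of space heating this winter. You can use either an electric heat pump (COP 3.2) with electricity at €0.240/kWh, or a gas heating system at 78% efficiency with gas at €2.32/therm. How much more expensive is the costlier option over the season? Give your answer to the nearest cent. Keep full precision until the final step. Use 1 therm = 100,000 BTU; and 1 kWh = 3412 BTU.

Heat load = 8420 kWh × 3412 = 28,729,040 BTU
Gas: input = 28,729,040 / 0.780 = 36,832,103 BTU = 368.3 therm → 368.3 × €2.32 = €854.50
Heat pump: 28,729,040 BTU / 3412 = 8,420 kWh heat; / 3.2 = 2,631 kWh in → × €0.240 = €631.50
Difference = |€854.50 − €631.50| = €223.00

€223.00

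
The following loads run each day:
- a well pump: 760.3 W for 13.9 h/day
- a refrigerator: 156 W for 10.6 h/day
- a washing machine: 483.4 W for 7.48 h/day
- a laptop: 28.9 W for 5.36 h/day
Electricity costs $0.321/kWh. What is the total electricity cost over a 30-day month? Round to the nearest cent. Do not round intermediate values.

well pump: 760.3 W × 13.9 h × 30 d = 317,045 Wh = 317 kWh
refrigerator: 156 W × 10.6 h × 30 d = 49,608 Wh = 49.61 kWh
washing machine: 483.4 W × 7.48 h × 30 d = 108,475 Wh = 108.5 kWh
laptop: 28.9 W × 5.36 h × 30 d = 4,647 Wh = 4.647 kWh
Total energy = 317 + 49.61 + 108.5 + 4.647 = 479.8 kWh
Cost = 479.8 kWh × $0.321 = $154.01

$154.01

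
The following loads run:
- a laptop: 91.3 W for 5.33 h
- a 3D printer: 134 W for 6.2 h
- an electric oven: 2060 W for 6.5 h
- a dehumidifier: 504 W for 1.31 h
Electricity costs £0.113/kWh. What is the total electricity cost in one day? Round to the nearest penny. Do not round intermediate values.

£1.74

laptop: 91.3 W × 5.33 h = 487 Wh = 0.4866 kWh
3D printer: 134 W × 6.2 h = 831 Wh = 0.8308 kWh
electric oven: 2060 W × 6.5 h = 13,390 Wh = 13.39 kWh
dehumidifier: 504 W × 1.31 h = 660 Wh = 0.6602 kWh
Total energy = 0.4866 + 0.8308 + 13.39 + 0.6602 = 15.37 kWh
Cost = 15.37 kWh × £0.113 = £1.74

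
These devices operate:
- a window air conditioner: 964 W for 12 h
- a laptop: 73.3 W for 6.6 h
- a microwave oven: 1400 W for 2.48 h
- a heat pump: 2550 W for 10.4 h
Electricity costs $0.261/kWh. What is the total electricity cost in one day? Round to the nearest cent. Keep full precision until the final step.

$10.97

window air conditioner: 964 W × 12 h = 11,568 Wh = 11.57 kWh
laptop: 73.3 W × 6.6 h = 484 Wh = 0.4838 kWh
microwave oven: 1400 W × 2.48 h = 3,472 Wh = 3.472 kWh
heat pump: 2550 W × 10.4 h = 26,520 Wh = 26.52 kWh
Total energy = 11.57 + 0.4838 + 3.472 + 26.52 = 42.04 kWh
Cost = 42.04 kWh × $0.261 = $10.97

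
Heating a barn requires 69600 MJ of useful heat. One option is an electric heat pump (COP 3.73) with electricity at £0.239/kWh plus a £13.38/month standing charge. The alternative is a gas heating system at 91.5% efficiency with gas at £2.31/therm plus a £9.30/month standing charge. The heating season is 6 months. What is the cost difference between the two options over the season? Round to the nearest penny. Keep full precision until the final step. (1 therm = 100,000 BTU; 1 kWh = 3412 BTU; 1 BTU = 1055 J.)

Heat load = 69600 MJ = 69,600,000,000 J / 1055 = 65,971,564 BTU
Gas: input = 65,971,564 / 0.915 = 72,100,070 BTU = 721 therm → 721 × £2.31 = £1,665.51; + 6 × £9.30 standing = £1,721.31
Heat pump: 65,971,564 BTU / 3412 = 19,340 kWh heat; / 3.73 = 5,184 kWh in → × £0.239 = £1,238.90; + 6 × £13.38 standing = £1,319.18
Difference = |£1,721.31 − £1,319.18| = £402.13

£402.13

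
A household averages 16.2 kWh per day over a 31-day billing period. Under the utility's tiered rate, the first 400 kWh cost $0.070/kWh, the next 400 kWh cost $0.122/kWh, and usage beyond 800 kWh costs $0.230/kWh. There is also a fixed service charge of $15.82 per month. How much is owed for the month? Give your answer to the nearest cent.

Usage = 16.2 kWh/day × 31 days = 502.2 kWh
First 400 kWh × $0.070 = $28.00
Next 102.2 kWh × $0.122 = $12.47
Remaining tier: 0 kWh (not reached)
Energy charge = $40.47; + service $15.82 = $56.29

$56.29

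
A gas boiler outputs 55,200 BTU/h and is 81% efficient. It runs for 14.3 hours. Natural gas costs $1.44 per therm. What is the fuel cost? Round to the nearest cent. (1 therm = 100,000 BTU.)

$14.03

Heat delivered = 55,200 BTU/h × 14.3 h = 789,360 BTU
Gas input = 789,360 / 0.81 = 974,519 BTU
= 974,519 / 100,000 = 9.745 therm
Cost = 9.745 × $1.44/therm = $14.03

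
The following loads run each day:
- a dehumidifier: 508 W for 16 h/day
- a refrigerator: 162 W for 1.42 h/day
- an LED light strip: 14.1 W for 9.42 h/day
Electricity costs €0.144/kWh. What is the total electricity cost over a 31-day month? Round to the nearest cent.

dehumidifier: 508 W × 16 h × 31 d = 251,968 Wh = 252 kWh
refrigerator: 162 W × 1.42 h × 31 d = 7,131 Wh = 7.131 kWh
LED light strip: 14.1 W × 9.42 h × 31 d = 4,117 Wh = 4.117 kWh
Total energy = 252 + 7.131 + 4.117 = 263.2 kWh
Cost = 263.2 kWh × €0.144 = €37.90

€37.90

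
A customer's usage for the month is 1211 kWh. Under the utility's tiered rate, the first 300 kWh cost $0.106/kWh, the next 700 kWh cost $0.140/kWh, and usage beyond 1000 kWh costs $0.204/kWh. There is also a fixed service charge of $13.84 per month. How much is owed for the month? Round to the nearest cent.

First 300 kWh × $0.106 = $31.80
Next 700 kWh × $0.140 = $98.00
Remaining 211 kWh × $0.204 = $43.04
Energy charge = $172.84; + service $13.84 = $186.68

$186.68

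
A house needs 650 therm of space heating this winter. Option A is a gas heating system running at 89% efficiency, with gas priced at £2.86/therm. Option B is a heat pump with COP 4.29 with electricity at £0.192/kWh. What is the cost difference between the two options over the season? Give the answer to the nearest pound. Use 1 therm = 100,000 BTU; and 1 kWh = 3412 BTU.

Heat load = 650 therm × 100,000 = 65,000,000 BTU
Gas: input = 65,000,000 / 0.89 = 73,033,708 BTU = 730.3 therm → 730.3 × £2.86 = £2,088.76
Heat pump: 65,000,000 BTU / 3412 = 19,050 kWh heat; / 4.29 = 4,441 kWh in → × £0.192 = £852.61
Difference = |£2,088.76 − £852.61| = £1,236.16 ≈ £1236

£1236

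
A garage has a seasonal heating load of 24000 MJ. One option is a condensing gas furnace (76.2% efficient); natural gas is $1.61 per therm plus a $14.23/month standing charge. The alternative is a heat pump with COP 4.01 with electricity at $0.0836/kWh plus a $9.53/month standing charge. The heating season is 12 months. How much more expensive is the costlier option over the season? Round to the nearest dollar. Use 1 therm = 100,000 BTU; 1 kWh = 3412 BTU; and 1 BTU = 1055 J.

$398

Heat load = 24000 MJ = 24,000,000,000 J / 1055 = 22,748,815 BTU
Gas: input = 22,748,815 / 0.762 = 29,854,088 BTU = 298.5 therm → 298.5 × $1.61 = $480.65; + 12 × $14.23 standing = $651.41
Heat pump: 22,748,815 BTU / 3412 = 6,667 kWh heat; / 4.01 = 1,663 kWh in → × $0.0836 = $139.00; + 12 × $9.53 standing = $253.36
Difference = |$651.41 − $253.36| = $398.05 ≈ $398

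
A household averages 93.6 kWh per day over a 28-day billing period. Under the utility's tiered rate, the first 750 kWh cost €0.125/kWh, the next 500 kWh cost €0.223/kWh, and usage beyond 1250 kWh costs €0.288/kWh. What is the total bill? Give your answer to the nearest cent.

€600.04

Usage = 93.6 kWh/day × 28 days = 2620.8 kWh
First 750 kWh × €0.125 = €93.75
Next 500 kWh × €0.223 = €111.50
Remaining 1370.8 kWh × €0.288 = €394.79
Total = €600.04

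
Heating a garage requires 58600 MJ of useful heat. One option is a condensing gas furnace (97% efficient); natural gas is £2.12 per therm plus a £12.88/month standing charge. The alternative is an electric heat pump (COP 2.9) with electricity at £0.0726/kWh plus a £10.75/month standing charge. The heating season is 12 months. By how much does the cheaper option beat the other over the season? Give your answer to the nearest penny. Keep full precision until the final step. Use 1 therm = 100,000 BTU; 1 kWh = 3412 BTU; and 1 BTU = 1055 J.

£831.99

Heat load = 58600 MJ = 58,600,000,000 J / 1055 = 55,545,024 BTU
Gas: input = 55,545,024 / 0.97 = 57,262,911 BTU = 572.6 therm → 572.6 × £2.12 = £1,213.97; + 12 × £12.88 standing = £1,368.53
Heat pump: 55,545,024 BTU / 3412 = 16,280 kWh heat; / 2.9 = 5,614 kWh in → × £0.0726 = £407.54; + 12 × £10.75 standing = £536.54
Difference = |£1,368.53 − £536.54| = £831.99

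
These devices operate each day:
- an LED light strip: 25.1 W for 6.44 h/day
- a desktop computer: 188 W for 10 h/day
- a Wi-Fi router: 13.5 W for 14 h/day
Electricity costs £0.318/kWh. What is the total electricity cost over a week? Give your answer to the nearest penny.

£4.97

LED light strip: 25.1 W × 6.44 h × 7 d = 1,132 Wh = 1.132 kWh
desktop computer: 188 W × 10 h × 7 d = 13,160 Wh = 13.16 kWh
Wi-Fi router: 13.5 W × 14 h × 7 d = 1,323 Wh = 1.323 kWh
Total energy = 1.132 + 13.16 + 1.323 = 15.61 kWh
Cost = 15.61 kWh × £0.318 = £4.97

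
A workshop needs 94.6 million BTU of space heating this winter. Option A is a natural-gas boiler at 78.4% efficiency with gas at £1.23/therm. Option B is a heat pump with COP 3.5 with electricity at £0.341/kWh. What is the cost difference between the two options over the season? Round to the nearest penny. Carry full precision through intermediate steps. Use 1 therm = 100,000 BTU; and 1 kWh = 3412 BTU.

£1217.11

Heat load = 94.6 × 10⁶ BTU = 94,600,000 BTU
Gas: input = 94,600,000 / 0.784 = 120,663,265 BTU = 1,207 therm → 1,207 × £1.23 = £1,484.16
Heat pump: 94,600,000 BTU / 3412 = 27,730 kWh heat; / 3.5 = 7,922 kWh in → × £0.341 = £2,701.27
Difference = |£1,484.16 − £2,701.27| = £1,217.11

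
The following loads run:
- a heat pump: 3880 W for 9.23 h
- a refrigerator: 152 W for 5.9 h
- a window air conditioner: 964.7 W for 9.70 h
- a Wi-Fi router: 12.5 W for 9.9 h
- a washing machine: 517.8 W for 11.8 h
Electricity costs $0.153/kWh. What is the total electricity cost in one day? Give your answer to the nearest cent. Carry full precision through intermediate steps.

$8.00

heat pump: 3880 W × 9.23 h = 35,812 Wh = 35.81 kWh
refrigerator: 152 W × 5.9 h = 897 Wh = 0.8968 kWh
window air conditioner: 964.7 W × 9.70 h = 9,358 Wh = 9.358 kWh
Wi-Fi router: 12.5 W × 9.9 h = 124 Wh = 0.1237 kWh
washing machine: 517.8 W × 11.8 h = 6,110 Wh = 6.11 kWh
Total energy = 35.81 + 0.8968 + 9.358 + 0.1237 + 6.11 = 52.3 kWh
Cost = 52.3 kWh × $0.153 = $8.00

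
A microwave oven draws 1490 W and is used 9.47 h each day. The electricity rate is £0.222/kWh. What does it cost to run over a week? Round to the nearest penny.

Energy = 1490 W × 9.47 h/day × 7 days = 98,772 Wh = 98.77 kWh
Cost = 98.77 kWh × £0.222/kWh = £21.93

£21.93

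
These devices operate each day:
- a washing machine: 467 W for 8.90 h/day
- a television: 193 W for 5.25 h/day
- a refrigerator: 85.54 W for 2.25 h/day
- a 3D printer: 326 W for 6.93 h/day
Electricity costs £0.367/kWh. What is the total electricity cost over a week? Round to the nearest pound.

washing machine: 467 W × 8.90 h × 7 d = 29,094 Wh = 29.09 kWh
television: 193 W × 5.25 h × 7 d = 7,093 Wh = 7.093 kWh
refrigerator: 85.54 W × 2.25 h × 7 d = 1,347 Wh = 1.347 kWh
3D printer: 326 W × 6.93 h × 7 d = 15,814 Wh = 15.81 kWh
Total energy = 29.09 + 7.093 + 1.347 + 15.81 = 53.35 kWh
Cost = 53.35 kWh × £0.367 = £19.58 ≈ £20

£20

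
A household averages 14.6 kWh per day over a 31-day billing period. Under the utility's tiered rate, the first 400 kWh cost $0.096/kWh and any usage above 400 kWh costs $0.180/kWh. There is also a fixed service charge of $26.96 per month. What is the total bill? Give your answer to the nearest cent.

Usage = 14.6 kWh/day × 31 days = 452.6 kWh
First 400 kWh × $0.096 = $38.40
Remaining 52.6 kWh × $0.180 = $9.47
Energy charge = $47.87; + service $26.96 = $74.83

$74.83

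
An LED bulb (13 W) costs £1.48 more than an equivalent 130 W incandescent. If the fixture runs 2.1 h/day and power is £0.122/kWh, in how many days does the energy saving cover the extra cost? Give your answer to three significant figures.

Power saved = 130 − 13 = 117 W
Daily energy saved = 117 W × 2.1 h = 245.7 Wh = 0.2457 kWh
Daily savings = 0.2457 × £0.122 = £0.0300
Payback = £1.48 / £0.0300 per day = 49.37 days

49.4 days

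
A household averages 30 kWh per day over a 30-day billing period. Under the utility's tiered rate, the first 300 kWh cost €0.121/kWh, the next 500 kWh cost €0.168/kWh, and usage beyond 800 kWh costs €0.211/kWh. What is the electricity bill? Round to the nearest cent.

€141.40

Usage = 30 kWh/day × 30 days = 900 kWh
First 300 kWh × €0.121 = €36.30
Next 500 kWh × €0.168 = €84.00
Remaining 100 kWh × €0.211 = €21.10
Total = €141.40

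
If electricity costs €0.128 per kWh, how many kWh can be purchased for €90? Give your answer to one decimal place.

€90 / €0.128 per kWh = 703.1 kWh

703.1 kWh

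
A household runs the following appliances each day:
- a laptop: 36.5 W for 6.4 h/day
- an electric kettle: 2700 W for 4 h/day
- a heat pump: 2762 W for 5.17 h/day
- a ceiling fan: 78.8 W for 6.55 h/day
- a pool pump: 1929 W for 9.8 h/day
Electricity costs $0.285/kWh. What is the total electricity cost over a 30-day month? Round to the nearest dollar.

$382

laptop: 36.5 W × 6.4 h × 30 d = 7,008 Wh = 7.008 kWh
electric kettle: 2700 W × 4 h × 30 d = 324,000 Wh = 324 kWh
heat pump: 2762 W × 5.17 h × 30 d = 428,386 Wh = 428.4 kWh
ceiling fan: 78.8 W × 6.55 h × 30 d = 15,484 Wh = 15.48 kWh
pool pump: 1929 W × 9.8 h × 30 d = 567,126 Wh = 567.1 kWh
Total energy = 7.008 + 324 + 428.4 + 15.48 + 567.1 = 1,342 kWh
Cost = 1,342 kWh × $0.285 = $382.47 ≈ $382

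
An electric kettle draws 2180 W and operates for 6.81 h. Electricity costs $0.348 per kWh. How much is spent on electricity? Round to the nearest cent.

Energy = 2180 W × 6.81 h = 14,846 Wh = 14.85 kWh
Cost = 14.85 kWh × $0.348/kWh = $5.17

$5.17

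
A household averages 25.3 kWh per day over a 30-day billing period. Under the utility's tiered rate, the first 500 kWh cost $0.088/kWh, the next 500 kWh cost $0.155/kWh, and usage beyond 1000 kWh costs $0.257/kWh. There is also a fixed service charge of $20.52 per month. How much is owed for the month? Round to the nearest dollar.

Usage = 25.3 kWh/day × 30 days = 759 kWh
First 500 kWh × $0.088 = $44.00
Next 259 kWh × $0.155 = $40.15
Remaining tier: 0 kWh (not reached)
Energy charge = $84.15; + service $20.52 = $104.67 ≈ $105

$105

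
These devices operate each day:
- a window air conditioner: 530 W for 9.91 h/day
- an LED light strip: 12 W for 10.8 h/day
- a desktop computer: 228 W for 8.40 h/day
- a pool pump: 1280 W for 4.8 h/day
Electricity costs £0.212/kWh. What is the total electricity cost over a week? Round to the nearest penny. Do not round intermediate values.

£19.95

window air conditioner: 530 W × 9.91 h × 7 d = 36,766 Wh = 36.77 kWh
LED light strip: 12 W × 10.8 h × 7 d = 907 Wh = 0.9072 kWh
desktop computer: 228 W × 8.40 h × 7 d = 13,406 Wh = 13.41 kWh
pool pump: 1280 W × 4.8 h × 7 d = 43,008 Wh = 43.01 kWh
Total energy = 36.77 + 0.9072 + 13.41 + 43.01 = 94.09 kWh
Cost = 94.09 kWh × £0.212 = £19.95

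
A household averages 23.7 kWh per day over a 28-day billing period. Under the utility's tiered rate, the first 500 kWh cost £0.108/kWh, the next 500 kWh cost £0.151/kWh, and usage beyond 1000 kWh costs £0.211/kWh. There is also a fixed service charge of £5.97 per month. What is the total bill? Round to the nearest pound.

Usage = 23.7 kWh/day × 28 days = 663.6 kWh
First 500 kWh × £0.108 = £54.00
Next 163.6 kWh × £0.151 = £24.70
Remaining tier: 0 kWh (not reached)
Energy charge = £78.70; + service £5.97 = £84.67 ≈ £85

£85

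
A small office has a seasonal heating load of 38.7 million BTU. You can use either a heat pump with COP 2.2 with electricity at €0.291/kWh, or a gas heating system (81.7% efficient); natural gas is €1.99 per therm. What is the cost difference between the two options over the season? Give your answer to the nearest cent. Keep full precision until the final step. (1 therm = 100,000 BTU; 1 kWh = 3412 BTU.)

Heat load = 38.7 × 10⁶ BTU = 38,700,000 BTU
Gas: input = 38,700,000 / 0.817 = 47,368,421 BTU = 473.7 therm → 473.7 × €1.99 = €942.63
Heat pump: 38,700,000 BTU / 3412 = 11,340 kWh heat; / 2.2 = 5,156 kWh in → × €0.291 = €1,500.28
Difference = |€942.63 − €1,500.28| = €557.65

€557.65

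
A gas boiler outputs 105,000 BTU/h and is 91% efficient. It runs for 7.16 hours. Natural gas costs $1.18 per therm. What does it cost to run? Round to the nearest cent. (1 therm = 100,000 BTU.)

$9.75

Heat delivered = 105,000 BTU/h × 7.16 h = 751,800 BTU
Gas input = 751,800 / 0.91 = 826,154 BTU
= 826,154 / 100,000 = 8.262 therm
Cost = 8.262 × $1.18/therm = $9.75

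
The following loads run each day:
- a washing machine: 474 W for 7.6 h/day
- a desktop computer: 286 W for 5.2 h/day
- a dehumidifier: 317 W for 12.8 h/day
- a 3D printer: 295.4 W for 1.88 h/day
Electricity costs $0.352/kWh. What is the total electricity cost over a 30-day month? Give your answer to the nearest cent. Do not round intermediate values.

washing machine: 474 W × 7.6 h × 30 d = 108,072 Wh = 108.1 kWh
desktop computer: 286 W × 5.2 h × 30 d = 44,616 Wh = 44.62 kWh
dehumidifier: 317 W × 12.8 h × 30 d = 121,728 Wh = 121.7 kWh
3D printer: 295.4 W × 1.88 h × 30 d = 16,661 Wh = 16.66 kWh
Total energy = 108.1 + 44.62 + 121.7 + 16.66 = 291.1 kWh
Cost = 291.1 kWh × $0.352 = $102.46

$102.46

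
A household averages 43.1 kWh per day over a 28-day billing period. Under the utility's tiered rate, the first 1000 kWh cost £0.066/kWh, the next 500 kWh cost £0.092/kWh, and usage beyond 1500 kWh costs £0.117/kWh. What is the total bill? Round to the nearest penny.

Usage = 43.1 kWh/day × 28 days = 1206.8 kWh
First 1000 kWh × £0.066 = £66.00
Next 206.8 kWh × £0.092 = £19.03
Remaining tier: 0 kWh (not reached)
Total = £85.03

£85.03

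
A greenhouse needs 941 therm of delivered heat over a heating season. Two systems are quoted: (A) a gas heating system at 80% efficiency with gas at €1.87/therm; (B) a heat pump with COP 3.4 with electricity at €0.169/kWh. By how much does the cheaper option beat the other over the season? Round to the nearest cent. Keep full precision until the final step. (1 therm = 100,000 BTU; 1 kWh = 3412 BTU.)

€828.74

Heat load = 941 therm × 100,000 = 94,100,000 BTU
Gas: input = 94,100,000 / 0.80 = 117,625,000 BTU = 1,176 therm → 1,176 × €1.87 = €2,199.59
Heat pump: 94,100,000 BTU / 3412 = 27,580 kWh heat; / 3.4 = 8,112 kWh in → × €0.169 = €1,370.85
Difference = |€2,199.59 − €1,370.85| = €828.74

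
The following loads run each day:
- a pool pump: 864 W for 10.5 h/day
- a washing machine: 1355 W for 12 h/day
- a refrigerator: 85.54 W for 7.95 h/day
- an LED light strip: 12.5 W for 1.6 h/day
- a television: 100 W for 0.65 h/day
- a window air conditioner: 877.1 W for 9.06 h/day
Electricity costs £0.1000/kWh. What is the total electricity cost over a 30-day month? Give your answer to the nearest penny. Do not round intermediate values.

pool pump: 864 W × 10.5 h × 30 d = 272,160 Wh = 272.2 kWh
washing machine: 1355 W × 12 h × 30 d = 487,800 Wh = 487.8 kWh
refrigerator: 85.54 W × 7.95 h × 30 d = 20,401 Wh = 20.4 kWh
LED light strip: 12.5 W × 1.6 h × 30 d = 600 Wh = 0.6 kWh
television: 100 W × 0.65 h × 30 d = 1,950 Wh = 1.95 kWh
window air conditioner: 877.1 W × 9.06 h × 30 d = 238,396 Wh = 238.4 kWh
Total energy = 272.2 + 487.8 + 20.4 + 0.6 + 1.95 + 238.4 = 1,021 kWh
Cost = 1,021 kWh × £0.1000 = £102.13

£102.13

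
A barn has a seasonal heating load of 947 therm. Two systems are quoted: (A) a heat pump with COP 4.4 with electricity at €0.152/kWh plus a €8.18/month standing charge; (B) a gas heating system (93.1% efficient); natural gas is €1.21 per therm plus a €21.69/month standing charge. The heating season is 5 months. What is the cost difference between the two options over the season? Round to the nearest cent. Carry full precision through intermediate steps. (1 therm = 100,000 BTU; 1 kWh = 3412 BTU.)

Heat load = 947 therm × 100,000 = 94,700,000 BTU
Gas: input = 94,700,000 / 0.931 = 101,718,582 BTU = 1,017 therm → 1,017 × €1.21 = €1,230.79; + 5 × €21.69 standing = €1,339.24
Heat pump: 94,700,000 BTU / 3412 = 27,750 kWh heat; / 4.4 = 6,308 kWh in → × €0.152 = €958.81; + 5 × €8.18 standing = €999.71
Difference = |€1,339.24 − €999.71| = €339.54

€339.54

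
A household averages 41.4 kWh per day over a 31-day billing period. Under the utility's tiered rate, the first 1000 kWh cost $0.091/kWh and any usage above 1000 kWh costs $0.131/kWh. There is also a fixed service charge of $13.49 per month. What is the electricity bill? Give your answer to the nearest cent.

$141.62

Usage = 41.4 kWh/day × 31 days = 1283.4 kWh
First 1000 kWh × $0.091 = $91.00
Remaining 283.4 kWh × $0.131 = $37.13
Energy charge = $128.13; + service $13.49 = $141.62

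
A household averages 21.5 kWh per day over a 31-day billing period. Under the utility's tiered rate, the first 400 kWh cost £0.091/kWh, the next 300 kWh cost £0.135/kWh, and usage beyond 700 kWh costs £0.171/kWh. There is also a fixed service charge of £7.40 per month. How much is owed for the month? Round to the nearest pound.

Usage = 21.5 kWh/day × 31 days = 666.5 kWh
First 400 kWh × £0.091 = £36.40
Next 266.5 kWh × £0.135 = £35.98
Remaining tier: 0 kWh (not reached)
Energy charge = £72.38; + service £7.40 = £79.78 ≈ £80

£80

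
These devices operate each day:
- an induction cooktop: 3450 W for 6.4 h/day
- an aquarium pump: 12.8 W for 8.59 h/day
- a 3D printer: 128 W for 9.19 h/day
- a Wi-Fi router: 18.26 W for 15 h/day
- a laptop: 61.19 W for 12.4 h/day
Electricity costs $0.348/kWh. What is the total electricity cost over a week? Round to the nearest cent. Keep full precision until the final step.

induction cooktop: 3450 W × 6.4 h × 7 d = 154,560 Wh = 154.6 kWh
aquarium pump: 12.8 W × 8.59 h × 7 d = 770 Wh = 0.7697 kWh
3D printer: 128 W × 9.19 h × 7 d = 8,234 Wh = 8.234 kWh
Wi-Fi router: 18.26 W × 15 h × 7 d = 1,917 Wh = 1.917 kWh
laptop: 61.19 W × 12.4 h × 7 d = 5,311 Wh = 5.311 kWh
Total energy = 154.6 + 0.7697 + 8.234 + 1.917 + 5.311 = 170.8 kWh
Cost = 170.8 kWh × $0.348 = $59.44

$59.44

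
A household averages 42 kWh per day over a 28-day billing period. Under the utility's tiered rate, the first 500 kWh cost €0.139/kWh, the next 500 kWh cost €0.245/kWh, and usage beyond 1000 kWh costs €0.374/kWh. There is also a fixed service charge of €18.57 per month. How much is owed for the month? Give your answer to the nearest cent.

Usage = 42 kWh/day × 28 days = 1176 kWh
First 500 kWh × €0.139 = €69.50
Next 500 kWh × €0.245 = €122.50
Remaining 176 kWh × €0.374 = €65.82
Energy charge = €257.82; + service €18.57 = €276.39

€276.39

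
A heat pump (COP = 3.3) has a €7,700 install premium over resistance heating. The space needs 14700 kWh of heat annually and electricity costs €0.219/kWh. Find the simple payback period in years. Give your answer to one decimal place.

Resistance: 14700 kWh × €0.219 = €3,219.30/yr
Heat pump: 14700 / 3.3 = 4455 kWh in → × €0.219 = €975.55/yr
Annual savings = €2,243.75
Payback = €7,700 / €2,243.75 = 3.43 years

3.4 years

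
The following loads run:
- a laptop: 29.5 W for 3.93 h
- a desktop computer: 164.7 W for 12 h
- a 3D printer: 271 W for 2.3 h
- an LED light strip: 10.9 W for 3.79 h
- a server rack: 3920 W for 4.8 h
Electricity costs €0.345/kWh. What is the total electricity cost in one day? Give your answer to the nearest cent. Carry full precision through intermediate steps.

laptop: 29.5 W × 3.93 h = 116 Wh = 0.1159 kWh
desktop computer: 164.7 W × 12 h = 1,976 Wh = 1.976 kWh
3D printer: 271 W × 2.3 h = 623 Wh = 0.6233 kWh
LED light strip: 10.9 W × 3.79 h = 41 Wh = 0.04131 kWh
server rack: 3920 W × 4.8 h = 18,816 Wh = 18.82 kWh
Total energy = 0.1159 + 1.976 + 0.6233 + 0.04131 + 18.82 = 21.57 kWh
Cost = 21.57 kWh × €0.345 = €7.44

€7.44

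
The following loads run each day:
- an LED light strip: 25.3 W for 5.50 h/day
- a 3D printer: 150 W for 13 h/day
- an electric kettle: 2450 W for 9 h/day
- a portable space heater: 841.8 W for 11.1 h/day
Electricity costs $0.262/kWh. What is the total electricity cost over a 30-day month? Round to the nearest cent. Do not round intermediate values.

LED light strip: 25.3 W × 5.50 h × 30 d = 4,174 Wh = 4.175 kWh
3D printer: 150 W × 13 h × 30 d = 58,500 Wh = 58.5 kWh
electric kettle: 2450 W × 9 h × 30 d = 661,500 Wh = 661.5 kWh
portable space heater: 841.8 W × 11.1 h × 30 d = 280,319 Wh = 280.3 kWh
Total energy = 4.175 + 58.5 + 661.5 + 280.3 = 1,004 kWh
Cost = 1,004 kWh × $0.262 = $263.18

$263.18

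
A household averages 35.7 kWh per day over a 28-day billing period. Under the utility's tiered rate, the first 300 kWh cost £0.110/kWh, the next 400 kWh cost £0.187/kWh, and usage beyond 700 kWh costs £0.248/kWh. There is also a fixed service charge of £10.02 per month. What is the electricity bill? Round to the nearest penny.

Usage = 35.7 kWh/day × 28 days = 999.6 kWh
First 300 kWh × £0.110 = £33.00
Next 400 kWh × £0.187 = £74.80
Remaining 299.6 kWh × £0.248 = £74.30
Energy charge = £182.10; + service £10.02 = £192.12

£192.12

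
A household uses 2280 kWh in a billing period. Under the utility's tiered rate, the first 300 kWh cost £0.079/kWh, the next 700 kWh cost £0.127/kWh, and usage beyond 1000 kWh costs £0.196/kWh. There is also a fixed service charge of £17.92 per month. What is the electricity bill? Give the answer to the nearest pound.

£381

First 300 kWh × £0.079 = £23.70
Next 700 kWh × £0.127 = £88.90
Remaining 1280 kWh × £0.196 = £250.88
Energy charge = £363.48; + service £17.92 = £381.40 ≈ £381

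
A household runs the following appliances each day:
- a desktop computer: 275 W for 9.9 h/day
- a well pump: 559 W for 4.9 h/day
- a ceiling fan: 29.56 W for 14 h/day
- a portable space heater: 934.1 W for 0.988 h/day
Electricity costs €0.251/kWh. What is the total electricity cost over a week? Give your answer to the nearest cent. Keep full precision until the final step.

€11.94

desktop computer: 275 W × 9.9 h × 7 d = 19,058 Wh = 19.06 kWh
well pump: 559 W × 4.9 h × 7 d = 19,174 Wh = 19.17 kWh
ceiling fan: 29.56 W × 14 h × 7 d = 2,897 Wh = 2.897 kWh
portable space heater: 934.1 W × 0.988 h × 7 d = 6,460 Wh = 6.46 kWh
Total energy = 19.06 + 19.17 + 2.897 + 6.46 = 47.59 kWh
Cost = 47.59 kWh × €0.251 = €11.94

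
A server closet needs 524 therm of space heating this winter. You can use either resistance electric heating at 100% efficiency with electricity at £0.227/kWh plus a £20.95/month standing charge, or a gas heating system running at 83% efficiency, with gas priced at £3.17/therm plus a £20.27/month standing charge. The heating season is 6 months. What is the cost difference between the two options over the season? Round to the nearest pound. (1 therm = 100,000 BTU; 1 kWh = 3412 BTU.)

Heat load = 524 therm × 100,000 = 52,400,000 BTU
Gas: input = 52,400,000 / 0.83 = 63,132,530 BTU = 631.3 therm → 631.3 × £3.17 = £2,001.30; + 6 × £20.27 standing = £2,122.92
Electric: 52,400,000 BTU / 3412 = 15,360 kWh → × £0.227 = £3,486.17; + 6 × £20.95 standing = £3,611.87
Difference = |£2,122.92 − £3,611.87| = £1,488.95 ≈ £1489

£1489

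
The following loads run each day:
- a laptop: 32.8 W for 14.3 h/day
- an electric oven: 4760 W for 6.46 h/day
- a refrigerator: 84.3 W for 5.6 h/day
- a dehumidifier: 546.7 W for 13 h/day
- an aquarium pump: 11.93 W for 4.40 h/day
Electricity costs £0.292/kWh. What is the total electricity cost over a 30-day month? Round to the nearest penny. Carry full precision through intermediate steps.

£340.33

laptop: 32.8 W × 14.3 h × 30 d = 14,071 Wh = 14.07 kWh
electric oven: 4760 W × 6.46 h × 30 d = 922,488 Wh = 922.5 kWh
refrigerator: 84.3 W × 5.6 h × 30 d = 14,162 Wh = 14.16 kWh
dehumidifier: 546.7 W × 13 h × 30 d = 213,213 Wh = 213.2 kWh
aquarium pump: 11.93 W × 4.40 h × 30 d = 1,575 Wh = 1.575 kWh
Total energy = 14.07 + 922.5 + 14.16 + 213.2 + 1.575 = 1,166 kWh
Cost = 1,166 kWh × £0.292 = £340.33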